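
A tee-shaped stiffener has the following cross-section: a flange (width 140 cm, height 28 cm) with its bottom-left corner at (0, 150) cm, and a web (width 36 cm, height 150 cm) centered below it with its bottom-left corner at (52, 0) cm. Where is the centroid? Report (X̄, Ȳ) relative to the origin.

Part | A | x̄ᵢ | ȳᵢ | A·x̄ᵢ | A·ȳᵢ
web | 5400.00 | 70.00 | 75.00 | 378000.00 | 405000.00
flange | 3920.00 | 70.00 | 164.00 | 274400.00 | 642880.00
Σ | 9320.00 |  |  | 652400.00 | 1047880.00
X̄ = 652400.00 / 9320.00 = 70.00 cm
Ȳ = 1047880.00 / 9320.00 = 112.43 cm

X̄ = 70.00 cm, Ȳ = 112.43 cm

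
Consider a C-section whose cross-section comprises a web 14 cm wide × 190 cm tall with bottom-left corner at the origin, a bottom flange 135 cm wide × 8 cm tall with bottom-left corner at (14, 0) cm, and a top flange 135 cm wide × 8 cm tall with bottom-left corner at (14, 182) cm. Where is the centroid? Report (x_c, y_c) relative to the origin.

web: A = 14 × 190 = 2660.00, centroid at (7.00, 95.00).
bottom flange: A = 135 × 8 = 1080.00, centroid at (81.50, 4.00).
top flange: A = 135 × 8 = 1080.00, centroid at (81.50, 186.00).
ΣA = 4820.00 cm², ΣAx_c = 194660.00 cm³, ΣAy_c = 457900.00 cm³.
x_c = 194660.00/4820.00 = 40.39 cm; y_c = 457900.00/4820.00 = 95.00 cm.

x_c = 40.39 cm, y_c = 95.00 cm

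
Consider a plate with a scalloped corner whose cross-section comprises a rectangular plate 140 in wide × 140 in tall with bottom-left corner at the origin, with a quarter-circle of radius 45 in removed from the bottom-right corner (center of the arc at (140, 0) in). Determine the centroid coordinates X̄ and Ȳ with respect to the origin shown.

Part | A | x̄ᵢ | ȳᵢ | A·x̄ᵢ | A·ȳᵢ
plate | 19600.00 | 70.00 | 70.00 | 1372000.00 | 1372000.00
removed quarter-circle | -1590.43 | 120.90 | 19.10 | -192285.38 | -30375.00
Σ | 18009.57 |  |  | 1179714.62 | 1341625.00
X̄ = 1179714.62 / 18009.57 = 65.50 in
Ȳ = 1341625.00 / 18009.57 = 74.50 in

X̄ = 65.50 in, Ȳ = 74.50 in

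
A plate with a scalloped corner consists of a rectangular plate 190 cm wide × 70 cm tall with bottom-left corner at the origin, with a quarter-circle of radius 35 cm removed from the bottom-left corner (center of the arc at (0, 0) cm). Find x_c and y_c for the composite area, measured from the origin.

x_c = 101.25 cm, y_c = 36.57 cm

plate: A = 190 × 70 = 13300.00, centroid at (95.00, 35.00).
removed quarter-circle: A = −¼π·35² = -962.11, centroid at (14.85, 14.85).
ΣA = 12337.89 cm², ΣAx_c = 1249208.33 cm³, ΣAy_c = 451208.33 cm³.
x_c = 1249208.33/12337.89 = 101.25 cm; y_c = 451208.33/12337.89 = 36.57 cm.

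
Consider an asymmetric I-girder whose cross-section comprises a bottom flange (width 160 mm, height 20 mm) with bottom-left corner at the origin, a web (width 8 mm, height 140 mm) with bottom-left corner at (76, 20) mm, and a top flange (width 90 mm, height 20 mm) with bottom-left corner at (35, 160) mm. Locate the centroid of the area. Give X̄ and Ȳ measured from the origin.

X̄ = 80.00 mm, Ȳ = 71.70 mm

bottom flange: A = 160 × 20 = 3200.00, centroid at (80.00, 10.00).
web: A = 8 × 140 = 1120.00, centroid at (80.00, 90.00).
top flange: A = 90 × 20 = 1800.00, centroid at (80.00, 170.00).
ΣA = 6120.00 mm², ΣAX̄ = 489600.00 mm³, ΣAȲ = 438800.00 mm³.
X̄ = 489600.00/6120.00 = 80.00 mm; Ȳ = 438800.00/6120.00 = 71.70 mm.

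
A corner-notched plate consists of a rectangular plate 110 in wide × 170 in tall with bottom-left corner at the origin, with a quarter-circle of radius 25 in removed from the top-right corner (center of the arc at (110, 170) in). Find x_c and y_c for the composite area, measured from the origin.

x_c = 53.80 in, y_c = 82.99 in

plate: A = 110 × 170 = 18700.00, centroid at (55.00, 85.00).
removed quarter-circle: A = −¼π·25² = -490.87, centroid at (99.39, 159.39).
ΣA = 18209.13 in²
ΣAx_c = (18700.00)(55.00) + (-490.87)(99.39) = 979712.21 in³
ΣAy_c = (18700.00)(85.00) + (-490.87)(159.39) = 1511259.78 in³
x_c = 979712.21 / 18209.13 = 53.80 in
y_c = 1511259.78 / 18209.13 = 82.99 in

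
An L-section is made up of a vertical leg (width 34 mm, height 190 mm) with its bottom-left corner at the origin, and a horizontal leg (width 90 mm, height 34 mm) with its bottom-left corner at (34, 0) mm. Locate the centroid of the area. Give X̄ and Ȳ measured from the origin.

vertical leg: A = 34 × 190 = 6460.00, centroid at (17.00, 95.00).
horizontal leg: A = 90 × 34 = 3060.00, centroid at (79.00, 17.00).
ΣA = 9520.00 mm²
ΣAX̄ = (6460.00)(17.00) + (3060.00)(79.00) = 351560.00 mm³
ΣAȲ = (6460.00)(95.00) + (3060.00)(17.00) = 665720.00 mm³
X̄ = 351560.00 / 9520.00 = 36.93 mm
Ȳ = 665720.00 / 9520.00 = 69.93 mm

X̄ = 36.93 mm, Ȳ = 69.93 mm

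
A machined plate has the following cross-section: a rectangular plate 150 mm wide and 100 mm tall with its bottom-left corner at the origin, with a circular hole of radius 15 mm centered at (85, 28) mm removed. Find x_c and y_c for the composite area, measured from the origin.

x_c = 74.51 mm, y_c = 51.09 mm

plate: A = 150 × 100 = 15000.00, centroid at (75.00, 50.00).
hole: A = −π·15² = -706.86, centroid at (85.00, 28.00).
ΣA = 14293.14 mm², ΣAx_c = 1064917.04 mm³, ΣAy_c = 730207.97 mm³.
x_c = 1064917.04/14293.14 = 74.51 mm; y_c = 730207.97/14293.14 = 51.09 mm.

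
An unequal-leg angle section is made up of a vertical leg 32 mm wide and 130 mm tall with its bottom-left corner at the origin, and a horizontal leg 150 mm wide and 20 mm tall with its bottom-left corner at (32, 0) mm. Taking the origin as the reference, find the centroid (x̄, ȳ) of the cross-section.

vertical leg: A = 32 × 130 = 4160.00, centroid at (16.00, 65.00).
horizontal leg: A = 150 × 20 = 3000.00, centroid at (107.00, 10.00).
ΣA = 7160.00 mm², ΣAx̄ = 387560.00 mm³, ΣAȳ = 300400.00 mm³.
x̄ = 387560.00/7160.00 = 54.13 mm; ȳ = 300400.00/7160.00 = 41.96 mm.

x̄ = 54.13 mm, ȳ = 41.96 mm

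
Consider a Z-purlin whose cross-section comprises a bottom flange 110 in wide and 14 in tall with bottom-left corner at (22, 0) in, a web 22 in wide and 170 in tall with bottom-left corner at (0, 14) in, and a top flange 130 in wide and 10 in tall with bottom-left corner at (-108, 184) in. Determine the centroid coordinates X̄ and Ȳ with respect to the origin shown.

bottom flange: A = 110 × 14 = 1540.00, centroid at (77.00, 7.00).
web: A = 22 × 170 = 3740.00, centroid at (11.00, 99.00).
top flange: A = 130 × 10 = 1300.00, centroid at (-43.00, 189.00).
ΣA = 6580.00 in², ΣAX̄ = 103820.00 in³, ΣAȲ = 626740.00 in³.
X̄ = 103820.00/6580.00 = 15.78 in; Ȳ = 626740.00/6580.00 = 95.25 in.

X̄ = 15.78 in, Ȳ = 95.25 in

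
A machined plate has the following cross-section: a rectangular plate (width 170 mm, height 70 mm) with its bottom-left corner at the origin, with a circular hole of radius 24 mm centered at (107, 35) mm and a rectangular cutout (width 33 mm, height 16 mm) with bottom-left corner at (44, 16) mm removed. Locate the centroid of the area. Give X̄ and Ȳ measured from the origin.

X̄ = 82.19 mm, Ȳ = 35.61 mm

plate: A = 170 × 70 = 11900.00, centroid at (85.00, 35.00).
hole 1: A = −π·24² = -1809.56, centroid at (107.00, 35.00).
hole 2: A = −(33 × 16) = -528.00, centroid at (60.50, 24.00).
ΣA = 9562.44 mm², ΣAX̄ = 785933.36 mm³, ΣAȲ = 340493.49 mm³.
X̄ = 785933.36/9562.44 = 82.19 mm; Ȳ = 340493.49/9562.44 = 35.61 mm.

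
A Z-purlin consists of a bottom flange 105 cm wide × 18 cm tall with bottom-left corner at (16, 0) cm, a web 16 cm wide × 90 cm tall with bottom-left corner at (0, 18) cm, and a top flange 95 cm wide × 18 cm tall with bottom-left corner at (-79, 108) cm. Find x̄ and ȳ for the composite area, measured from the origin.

x̄ = 17.29 cm, ȳ = 61.07 cm

bottom flange: A = 105 × 18 = 1890.00, centroid at (68.50, 9.00).
web: A = 16 × 90 = 1440.00, centroid at (8.00, 63.00).
top flange: A = 95 × 18 = 1710.00, centroid at (-31.50, 117.00).
ΣA = 5040.00 cm²
ΣAx̄ = (1890.00)(68.50) + (1440.00)(8.00) + (1710.00)(-31.50) = 87120.00 cm³
ΣAȳ = (1890.00)(9.00) + (1440.00)(63.00) + (1710.00)(117.00) = 307800.00 cm³
x̄ = 87120.00 / 5040.00 = 17.29 cm
ȳ = 307800.00 / 5040.00 = 61.07 cm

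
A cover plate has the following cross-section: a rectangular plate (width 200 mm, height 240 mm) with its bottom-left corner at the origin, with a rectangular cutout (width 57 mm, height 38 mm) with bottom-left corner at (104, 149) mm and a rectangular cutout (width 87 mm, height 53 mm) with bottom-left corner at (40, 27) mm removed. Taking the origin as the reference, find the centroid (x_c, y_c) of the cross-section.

Part | A | x̄ᵢ | ȳᵢ | A·x̄ᵢ | A·ȳᵢ
plate | 48000.00 | 100.00 | 120.00 | 4800000.00 | 5760000.00
hole 1 | -2166.00 | 132.50 | 168.00 | -286995.00 | -363888.00
hole 2 | -4611.00 | 83.50 | 53.50 | -385018.50 | -246688.50
Σ | 41223.00 |  |  | 4127986.50 | 5149423.50
x_c = 4127986.50 / 41223.00 = 100.14 mm
y_c = 5149423.50 / 41223.00 = 124.92 mm

x_c = 100.14 mm, y_c = 124.92 mm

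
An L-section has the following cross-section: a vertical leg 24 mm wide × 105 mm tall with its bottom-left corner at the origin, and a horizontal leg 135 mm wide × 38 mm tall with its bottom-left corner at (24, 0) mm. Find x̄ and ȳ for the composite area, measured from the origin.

x̄ = 65.31 mm, ȳ = 30.04 mm

vertical leg: A = 24 × 105 = 2520.00, centroid at (12.00, 52.50).
horizontal leg: A = 135 × 38 = 5130.00, centroid at (91.50, 19.00).
ΣA = 7650.00 mm², ΣAx̄ = 499635.00 mm³, ΣAȳ = 229770.00 mm³.
x̄ = 499635.00/7650.00 = 65.31 mm; ȳ = 229770.00/7650.00 = 30.04 mm.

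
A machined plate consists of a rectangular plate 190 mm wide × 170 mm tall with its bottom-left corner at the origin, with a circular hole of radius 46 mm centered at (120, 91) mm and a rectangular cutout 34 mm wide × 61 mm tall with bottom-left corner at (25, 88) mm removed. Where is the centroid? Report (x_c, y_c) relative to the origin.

Part | A | x̄ᵢ | ȳᵢ | A·x̄ᵢ | A·ȳᵢ
plate | 32300.00 | 95.00 | 85.00 | 3068500.00 | 2745500.00
hole 1 | -6647.61 | 120.00 | 91.00 | -797713.21 | -604932.52
hole 2 | -2074.00 | 42.00 | 118.50 | -87108.00 | -245769.00
Σ | 23578.39 |  |  | 2183678.79 | 1894798.48
x_c = 2183678.79 / 23578.39 = 92.61 mm
y_c = 1894798.48 / 23578.39 = 80.36 mm

x_c = 92.61 mm, y_c = 80.36 mm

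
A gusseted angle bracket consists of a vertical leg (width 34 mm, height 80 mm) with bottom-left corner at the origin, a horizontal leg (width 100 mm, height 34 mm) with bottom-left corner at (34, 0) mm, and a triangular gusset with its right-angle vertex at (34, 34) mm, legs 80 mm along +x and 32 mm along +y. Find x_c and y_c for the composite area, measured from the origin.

x_c = 55.34 mm, y_c = 30.24 mm

Part | A | x̄ᵢ | ȳᵢ | A·x̄ᵢ | A·ȳᵢ
vertical leg | 2720.00 | 17.00 | 40.00 | 46240.00 | 108800.00
horizontal leg | 3400.00 | 84.00 | 17.00 | 285600.00 | 57800.00
gusset | 1280.00 | 60.67 | 44.67 | 77653.33 | 57173.33
Σ | 7400.00 |  |  | 409493.33 | 223773.33
x_c = 409493.33 / 7400.00 = 55.34 mm
y_c = 223773.33 / 7400.00 = 30.24 mm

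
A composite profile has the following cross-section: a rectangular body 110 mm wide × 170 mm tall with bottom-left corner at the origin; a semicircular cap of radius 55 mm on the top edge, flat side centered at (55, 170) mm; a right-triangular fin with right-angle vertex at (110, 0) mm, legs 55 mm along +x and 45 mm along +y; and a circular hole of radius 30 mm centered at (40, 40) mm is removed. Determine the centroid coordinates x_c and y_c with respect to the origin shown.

Part | A | x̄ᵢ | ȳᵢ | A·x̄ᵢ | A·ȳᵢ
rectangular body | 18700.00 | 55.00 | 85.00 | 1028500.00 | 1589500.00
semicircular top | 4751.66 | 55.00 | 193.34 | 261341.24 | 918698.68
triangular fin | 1237.50 | 128.33 | 15.00 | 158812.50 | 18562.50
hole | -2827.43 | 40.00 | 40.00 | -113097.34 | -113097.34
Σ | 21861.73 |  |  | 1335556.40 | 2413663.84
x_c = 1335556.40 / 21861.73 = 61.09 mm
y_c = 2413663.84 / 21861.73 = 110.41 mm

x_c = 61.09 mm, y_c = 110.41 mm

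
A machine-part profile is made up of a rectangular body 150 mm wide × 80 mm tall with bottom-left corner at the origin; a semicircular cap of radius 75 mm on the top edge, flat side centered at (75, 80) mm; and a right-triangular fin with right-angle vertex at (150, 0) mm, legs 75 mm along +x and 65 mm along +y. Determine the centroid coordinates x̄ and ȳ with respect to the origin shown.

rectangular body: A = 150 × 80 = 12000.00, centroid at (75.00, 40.00).
semicircular top: A = ½π·75² = 8835.73, centroid at (75.00, 111.83).
triangular fin: A = ½·75·65 = 2437.50, centroid at (175.00, 21.67).
ΣA = 23273.23 mm², ΣAx̄ = 1989242.20 mm³, ΣAȳ = 1520920.85 mm³.
x̄ = 1989242.20/23273.23 = 85.47 mm; ȳ = 1520920.85/23273.23 = 65.35 mm.

x̄ = 85.47 mm, ȳ = 65.35 mm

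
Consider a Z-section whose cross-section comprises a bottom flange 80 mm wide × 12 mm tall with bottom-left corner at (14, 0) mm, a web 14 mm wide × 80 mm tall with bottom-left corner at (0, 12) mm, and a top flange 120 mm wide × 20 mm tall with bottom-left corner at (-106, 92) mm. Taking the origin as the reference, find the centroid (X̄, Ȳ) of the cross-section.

bottom flange: A = 80 × 12 = 960.00, centroid at (54.00, 6.00).
web: A = 14 × 80 = 1120.00, centroid at (7.00, 52.00).
top flange: A = 120 × 20 = 2400.00, centroid at (-46.00, 102.00).
ΣA = 4480.00 mm², ΣAX̄ = -50720.00 mm³, ΣAȲ = 308800.00 mm³.
X̄ = -50720.00/4480.00 = -11.32 mm; Ȳ = 308800.00/4480.00 = 68.93 mm.

X̄ = -11.32 mm, Ȳ = 68.93 mm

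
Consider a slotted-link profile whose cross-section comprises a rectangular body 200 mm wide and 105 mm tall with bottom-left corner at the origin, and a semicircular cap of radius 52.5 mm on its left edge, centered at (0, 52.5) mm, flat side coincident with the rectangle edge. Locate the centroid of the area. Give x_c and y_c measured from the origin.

rectangular body: A = 200 × 105 = 21000.00, centroid at (100.00, 52.50).
semicircular end: A = ½π·52.5² = 4329.51, centroid at (-22.28, 52.50).
ΣA = 25329.51 mm², ΣAx_c = 2003531.25 mm³, ΣAy_c = 1329799.14 mm³.
x_c = 2003531.25/25329.51 = 79.10 mm; y_c = 1329799.14/25329.51 = 52.50 mm.

x_c = 79.10 mm, y_c = 52.50 mm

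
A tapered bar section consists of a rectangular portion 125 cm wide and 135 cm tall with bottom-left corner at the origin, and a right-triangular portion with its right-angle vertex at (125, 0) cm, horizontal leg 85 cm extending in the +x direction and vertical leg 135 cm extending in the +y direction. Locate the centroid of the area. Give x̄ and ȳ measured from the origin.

x̄ = 85.55 cm, ȳ = 61.79 cm

rectangular portion: A = 125 × 135 = 16875.00, centroid at (62.50, 67.50).
triangular portion: A = ½·85·135 = 5737.50, centroid at (153.33, 45.00).
ΣA = 22612.50 cm², ΣAx̄ = 1934437.50 cm³, ΣAȳ = 1397250.00 cm³.
x̄ = 1934437.50/22612.50 = 85.55 cm; ȳ = 1397250.00/22612.50 = 61.79 cm.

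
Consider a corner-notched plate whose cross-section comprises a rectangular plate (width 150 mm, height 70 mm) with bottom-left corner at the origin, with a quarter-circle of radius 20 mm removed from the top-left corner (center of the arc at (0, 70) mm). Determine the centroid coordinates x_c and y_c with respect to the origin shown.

plate: A = 150 × 70 = 10500.00, centroid at (75.00, 35.00).
removed quarter-circle: A = −¼π·20² = -314.16, centroid at (8.49, 61.51).
ΣA = 10185.84 mm²
ΣAx_c = (10500.00)(75.00) + (-314.16)(8.49) = 784833.33 mm³
ΣAy_c = (10500.00)(35.00) + (-314.16)(61.51) = 348175.52 mm³
x_c = 784833.33 / 10185.84 = 77.05 mm
y_c = 348175.52 / 10185.84 = 34.18 mm

x_c = 77.05 mm, y_c = 34.18 mm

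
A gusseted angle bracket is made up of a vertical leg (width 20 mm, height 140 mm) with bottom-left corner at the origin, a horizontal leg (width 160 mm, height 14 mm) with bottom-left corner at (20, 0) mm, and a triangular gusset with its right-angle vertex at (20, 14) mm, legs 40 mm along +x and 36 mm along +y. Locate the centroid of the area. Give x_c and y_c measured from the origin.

vertical leg: A = 20 × 140 = 2800.00, centroid at (10.00, 70.00).
horizontal leg: A = 160 × 14 = 2240.00, centroid at (100.00, 7.00).
gusset: A = ½·40·36 = 720.00, centroid at (33.33, 26.00).
ΣA = 5760.00 mm², ΣAx_c = 276000.00 mm³, ΣAy_c = 230400.00 mm³.
x_c = 276000.00/5760.00 = 47.92 mm; y_c = 230400.00/5760.00 = 40.00 mm.

x_c = 47.92 mm, y_c = 40.00 mm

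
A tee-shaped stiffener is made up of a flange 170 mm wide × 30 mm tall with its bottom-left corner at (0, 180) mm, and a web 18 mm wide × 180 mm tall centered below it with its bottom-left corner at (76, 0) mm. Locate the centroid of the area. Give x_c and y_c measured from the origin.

x_c = 85.00 mm, y_c = 154.21 mm

web: A = 18 × 180 = 3240.00, centroid at (85.00, 90.00).
flange: A = 170 × 30 = 5100.00, centroid at (85.00, 195.00).
ΣA = 8340.00 mm², ΣAx_c = 708900.00 mm³, ΣAy_c = 1286100.00 mm³.
x_c = 708900.00/8340.00 = 85.00 mm; y_c = 1286100.00/8340.00 = 154.21 mm.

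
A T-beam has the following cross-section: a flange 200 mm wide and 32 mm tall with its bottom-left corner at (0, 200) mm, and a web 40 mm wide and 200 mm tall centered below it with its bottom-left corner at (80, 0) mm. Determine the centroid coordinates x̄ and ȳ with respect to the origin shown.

x̄ = 100.00 mm, ȳ = 151.56 mm

web: A = 40 × 200 = 8000.00, centroid at (100.00, 100.00).
flange: A = 200 × 32 = 6400.00, centroid at (100.00, 216.00).
ΣA = 14400.00 mm², ΣAx̄ = 1440000.00 mm³, ΣAȳ = 2182400.00 mm³.
x̄ = 1440000.00/14400.00 = 100.00 mm; ȳ = 2182400.00/14400.00 = 151.56 mm.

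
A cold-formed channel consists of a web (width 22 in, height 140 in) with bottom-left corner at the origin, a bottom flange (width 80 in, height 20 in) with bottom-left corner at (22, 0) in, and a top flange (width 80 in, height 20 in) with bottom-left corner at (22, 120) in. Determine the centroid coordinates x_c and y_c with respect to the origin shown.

Part | A | x̄ᵢ | ȳᵢ | A·x̄ᵢ | A·ȳᵢ
web | 3080.00 | 11.00 | 70.00 | 33880.00 | 215600.00
bottom flange | 1600.00 | 62.00 | 10.00 | 99200.00 | 16000.00
top flange | 1600.00 | 62.00 | 130.00 | 99200.00 | 208000.00
Σ | 6280.00 |  |  | 232280.00 | 439600.00
x_c = 232280.00 / 6280.00 = 36.99 in
y_c = 439600.00 / 6280.00 = 70.00 in

x_c = 36.99 in, y_c = 70.00 in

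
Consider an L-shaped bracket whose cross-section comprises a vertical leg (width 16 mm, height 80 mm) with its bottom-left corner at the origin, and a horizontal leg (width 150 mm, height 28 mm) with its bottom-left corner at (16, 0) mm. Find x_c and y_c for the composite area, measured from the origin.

vertical leg: A = 16 × 80 = 1280.00, centroid at (8.00, 40.00).
horizontal leg: A = 150 × 28 = 4200.00, centroid at (91.00, 14.00).
ΣA = 5480.00 mm², ΣAx_c = 392440.00 mm³, ΣAy_c = 110000.00 mm³.
x_c = 392440.00/5480.00 = 71.61 mm; y_c = 110000.00/5480.00 = 20.07 mm.

x_c = 71.61 mm, y_c = 20.07 mm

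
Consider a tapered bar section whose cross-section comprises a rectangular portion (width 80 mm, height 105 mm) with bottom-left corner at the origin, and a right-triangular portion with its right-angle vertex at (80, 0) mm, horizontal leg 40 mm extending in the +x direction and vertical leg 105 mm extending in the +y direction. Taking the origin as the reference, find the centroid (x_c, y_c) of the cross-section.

rectangular portion: A = 80 × 105 = 8400.00, centroid at (40.00, 52.50).
triangular portion: A = ½·40·105 = 2100.00, centroid at (93.33, 35.00).
ΣA = 10500.00 mm², ΣAx_c = 532000.00 mm³, ΣAy_c = 514500.00 mm³.
x_c = 532000.00/10500.00 = 50.67 mm; y_c = 514500.00/10500.00 = 49.00 mm.

x_c = 50.67 mm, y_c = 49.00 mm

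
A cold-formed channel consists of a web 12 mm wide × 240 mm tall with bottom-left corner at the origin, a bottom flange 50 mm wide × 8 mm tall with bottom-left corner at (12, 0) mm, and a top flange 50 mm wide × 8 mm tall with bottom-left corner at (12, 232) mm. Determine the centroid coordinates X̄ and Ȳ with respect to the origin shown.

X̄ = 12.74 mm, Ȳ = 120.00 mm

web: A = 12 × 240 = 2880.00, centroid at (6.00, 120.00).
bottom flange: A = 50 × 8 = 400.00, centroid at (37.00, 4.00).
top flange: A = 50 × 8 = 400.00, centroid at (37.00, 236.00).
ΣA = 3680.00 mm²
ΣAX̄ = (2880.00)(6.00) + (400.00)(37.00) + (400.00)(37.00) = 46880.00 mm³
ΣAȲ = (2880.00)(120.00) + (400.00)(4.00) + (400.00)(236.00) = 441600.00 mm³
X̄ = 46880.00 / 3680.00 = 12.74 mm
Ȳ = 441600.00 / 3680.00 = 120.00 mm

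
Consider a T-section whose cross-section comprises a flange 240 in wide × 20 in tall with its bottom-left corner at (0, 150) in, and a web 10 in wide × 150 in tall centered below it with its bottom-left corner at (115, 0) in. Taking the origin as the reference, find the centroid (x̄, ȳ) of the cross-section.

Part | A | x̄ᵢ | ȳᵢ | A·x̄ᵢ | A·ȳᵢ
web | 1500.00 | 120.00 | 75.00 | 180000.00 | 112500.00
flange | 4800.00 | 120.00 | 160.00 | 576000.00 | 768000.00
Σ | 6300.00 |  |  | 756000.00 | 880500.00
x̄ = 756000.00 / 6300.00 = 120.00 in
ȳ = 880500.00 / 6300.00 = 139.76 in

x̄ = 120.00 in, ȳ = 139.76 in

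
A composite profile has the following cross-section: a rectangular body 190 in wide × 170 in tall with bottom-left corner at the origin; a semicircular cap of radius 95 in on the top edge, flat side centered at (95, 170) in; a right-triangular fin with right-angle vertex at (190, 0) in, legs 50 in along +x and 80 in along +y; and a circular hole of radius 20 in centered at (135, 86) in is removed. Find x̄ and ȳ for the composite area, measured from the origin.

x̄ = 98.67 in, ȳ = 120.13 in

rectangular body: A = 190 × 170 = 32300.00, centroid at (95.00, 85.00).
semicircular top: A = ½π·95² = 14176.44, centroid at (95.00, 210.32).
triangular fin: A = ½·50·80 = 2000.00, centroid at (206.67, 26.67).
hole: A = −π·20² = -1256.64, centroid at (135.00, 86.00).
ΣA = 47219.80 in², ΣAx̄ = 4658948.83 in³, ΣAȳ = 5672340.14 in³.
x̄ = 4658948.83/47219.80 = 98.67 in; ȳ = 5672340.14/47219.80 = 120.13 in.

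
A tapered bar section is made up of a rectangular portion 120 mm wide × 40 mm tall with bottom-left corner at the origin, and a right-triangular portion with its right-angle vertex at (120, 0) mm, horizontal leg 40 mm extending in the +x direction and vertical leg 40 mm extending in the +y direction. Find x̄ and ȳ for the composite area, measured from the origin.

rectangular portion: A = 120 × 40 = 4800.00, centroid at (60.00, 20.00).
triangular portion: A = ½·40·40 = 800.00, centroid at (133.33, 13.33).
ΣA = 5600.00 mm²
ΣAx̄ = (4800.00)(60.00) + (800.00)(133.33) = 394666.67 mm³
ΣAȳ = (4800.00)(20.00) + (800.00)(13.33) = 106666.67 mm³
x̄ = 394666.67 / 5600.00 = 70.48 mm
ȳ = 106666.67 / 5600.00 = 19.05 mm

x̄ = 70.48 mm, ȳ = 19.05 mm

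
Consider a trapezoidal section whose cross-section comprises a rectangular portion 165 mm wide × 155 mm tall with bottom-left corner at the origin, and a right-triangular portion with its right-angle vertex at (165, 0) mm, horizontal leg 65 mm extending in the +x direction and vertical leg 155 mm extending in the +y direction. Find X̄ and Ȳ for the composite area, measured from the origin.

Part | A | x̄ᵢ | ȳᵢ | A·x̄ᵢ | A·ȳᵢ
rectangular portion | 25575.00 | 82.50 | 77.50 | 2109937.50 | 1982062.50
triangular portion | 5037.50 | 186.67 | 51.67 | 940333.33 | 260270.83
Σ | 30612.50 |  |  | 3050270.83 | 2242333.33
X̄ = 3050270.83 / 30612.50 = 99.64 mm
Ȳ = 2242333.33 / 30612.50 = 73.25 mm

X̄ = 99.64 mm, Ȳ = 73.25 mm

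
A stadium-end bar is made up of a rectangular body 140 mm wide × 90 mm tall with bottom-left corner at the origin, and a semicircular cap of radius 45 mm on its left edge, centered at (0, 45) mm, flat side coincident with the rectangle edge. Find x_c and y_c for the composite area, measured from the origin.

Part | A | x̄ᵢ | ȳᵢ | A·x̄ᵢ | A·ȳᵢ
rectangular body | 12600.00 | 70.00 | 45.00 | 882000.00 | 567000.00
semicircular end | 3180.86 | -19.10 | 45.00 | -60750.00 | 143138.82
Σ | 15780.86 |  |  | 821250.00 | 710138.82
x_c = 821250.00 / 15780.86 = 52.04 mm
y_c = 710138.82 / 15780.86 = 45.00 mm

x_c = 52.04 mm, y_c = 45.00 mm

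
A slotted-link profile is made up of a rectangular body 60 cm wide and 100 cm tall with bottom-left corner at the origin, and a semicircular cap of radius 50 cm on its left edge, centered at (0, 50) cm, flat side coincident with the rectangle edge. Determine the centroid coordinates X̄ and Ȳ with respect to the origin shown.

X̄ = 9.74 cm, Ȳ = 50.00 cm

rectangular body: A = 60 × 100 = 6000.00, centroid at (30.00, 50.00).
semicircular end: A = ½π·50² = 3926.99, centroid at (-21.22, 50.00).
ΣA = 9926.99 cm²
ΣAX̄ = (6000.00)(30.00) + (3926.99)(-21.22) = 96666.67 cm³
ΣAȲ = (6000.00)(50.00) + (3926.99)(50.00) = 496349.54 cm³
X̄ = 96666.67 / 9926.99 = 9.74 cm
Ȳ = 496349.54 / 9926.99 = 50.00 cm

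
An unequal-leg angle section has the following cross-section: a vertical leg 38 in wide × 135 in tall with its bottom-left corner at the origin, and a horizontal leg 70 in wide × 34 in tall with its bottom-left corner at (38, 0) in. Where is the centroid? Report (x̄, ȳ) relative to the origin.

x̄ = 36.11 in, ȳ = 51.50 in

Part | A | x̄ᵢ | ȳᵢ | A·x̄ᵢ | A·ȳᵢ
vertical leg | 5130.00 | 19.00 | 67.50 | 97470.00 | 346275.00
horizontal leg | 2380.00 | 73.00 | 17.00 | 173740.00 | 40460.00
Σ | 7510.00 |  |  | 271210.00 | 386735.00
x̄ = 271210.00 / 7510.00 = 36.11 in
ȳ = 386735.00 / 7510.00 = 51.50 in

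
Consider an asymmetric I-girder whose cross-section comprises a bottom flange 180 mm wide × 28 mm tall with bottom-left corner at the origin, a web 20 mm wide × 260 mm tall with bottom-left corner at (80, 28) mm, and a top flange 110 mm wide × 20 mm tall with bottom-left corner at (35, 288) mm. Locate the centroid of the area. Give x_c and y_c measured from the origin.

bottom flange: A = 180 × 28 = 5040.00, centroid at (90.00, 14.00).
web: A = 20 × 260 = 5200.00, centroid at (90.00, 158.00).
top flange: A = 110 × 20 = 2200.00, centroid at (90.00, 298.00).
ΣA = 12440.00 mm²
ΣAx_c = (5040.00)(90.00) + (5200.00)(90.00) + (2200.00)(90.00) = 1119600.00 mm³
ΣAy_c = (5040.00)(14.00) + (5200.00)(158.00) + (2200.00)(298.00) = 1547760.00 mm³
x_c = 1119600.00 / 12440.00 = 90.00 mm
y_c = 1547760.00 / 12440.00 = 124.42 mm

x_c = 90.00 mm, y_c = 124.42 mm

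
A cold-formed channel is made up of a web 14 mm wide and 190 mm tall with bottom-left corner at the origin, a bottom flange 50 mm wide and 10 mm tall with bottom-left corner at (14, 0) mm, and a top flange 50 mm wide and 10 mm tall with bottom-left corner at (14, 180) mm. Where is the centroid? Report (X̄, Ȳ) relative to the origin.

web: A = 14 × 190 = 2660.00, centroid at (7.00, 95.00).
bottom flange: A = 50 × 10 = 500.00, centroid at (39.00, 5.00).
top flange: A = 50 × 10 = 500.00, centroid at (39.00, 185.00).
ΣA = 3660.00 mm², ΣAX̄ = 57620.00 mm³, ΣAȲ = 347700.00 mm³.
X̄ = 57620.00/3660.00 = 15.74 mm; Ȳ = 347700.00/3660.00 = 95.00 mm.

X̄ = 15.74 mm, Ȳ = 95.00 mm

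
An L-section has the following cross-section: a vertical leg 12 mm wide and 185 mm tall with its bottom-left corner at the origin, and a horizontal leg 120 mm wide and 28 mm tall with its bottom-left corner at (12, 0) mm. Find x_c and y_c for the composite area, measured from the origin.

x_c = 45.74 mm, y_c = 45.23 mm

Part | A | x̄ᵢ | ȳᵢ | A·x̄ᵢ | A·ȳᵢ
vertical leg | 2220.00 | 6.00 | 92.50 | 13320.00 | 205350.00
horizontal leg | 3360.00 | 72.00 | 14.00 | 241920.00 | 47040.00
Σ | 5580.00 |  |  | 255240.00 | 252390.00
x_c = 255240.00 / 5580.00 = 45.74 mm
y_c = 252390.00 / 5580.00 = 45.23 mm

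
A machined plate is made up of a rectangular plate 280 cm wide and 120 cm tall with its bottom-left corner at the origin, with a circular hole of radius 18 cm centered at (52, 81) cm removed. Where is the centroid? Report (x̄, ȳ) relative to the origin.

plate: A = 280 × 120 = 33600.00, centroid at (140.00, 60.00).
hole: A = −π·18² = -1017.88, centroid at (52.00, 81.00).
ΣA = 32582.12 cm², ΣAx̄ = 4651070.45 cm³, ΣAȳ = 1933552.04 cm³.
x̄ = 4651070.45/32582.12 = 142.75 cm; ȳ = 1933552.04/32582.12 = 59.34 cm.

x̄ = 142.75 cm, ȳ = 59.34 cm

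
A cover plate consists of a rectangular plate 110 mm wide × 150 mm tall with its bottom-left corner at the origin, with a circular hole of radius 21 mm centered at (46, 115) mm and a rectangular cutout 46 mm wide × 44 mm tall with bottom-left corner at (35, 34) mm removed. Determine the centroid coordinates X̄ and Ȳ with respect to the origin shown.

Part | A | x̄ᵢ | ȳᵢ | A·x̄ᵢ | A·ȳᵢ
plate | 16500.00 | 55.00 | 75.00 | 907500.00 | 1237500.00
hole 1 | -1385.44 | 46.00 | 115.00 | -63730.35 | -159325.87
hole 2 | -2024.00 | 58.00 | 56.00 | -117392.00 | -113344.00
Σ | 13090.56 |  |  | 726377.65 | 964830.13
X̄ = 726377.65 / 13090.56 = 55.49 mm
Ȳ = 964830.13 / 13090.56 = 73.70 mm

X̄ = 55.49 mm, Ȳ = 73.70 mm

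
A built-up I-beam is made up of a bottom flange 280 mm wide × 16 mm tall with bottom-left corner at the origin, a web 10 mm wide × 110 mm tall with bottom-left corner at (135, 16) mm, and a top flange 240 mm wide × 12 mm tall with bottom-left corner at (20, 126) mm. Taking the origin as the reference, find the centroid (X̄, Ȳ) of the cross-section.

bottom flange: A = 280 × 16 = 4480.00, centroid at (140.00, 8.00).
web: A = 10 × 110 = 1100.00, centroid at (140.00, 71.00).
top flange: A = 240 × 12 = 2880.00, centroid at (140.00, 132.00).
ΣA = 8460.00 mm², ΣAX̄ = 1184400.00 mm³, ΣAȲ = 494100.00 mm³.
X̄ = 1184400.00/8460.00 = 140.00 mm; Ȳ = 494100.00/8460.00 = 58.40 mm.

X̄ = 140.00 mm, Ȳ = 58.40 mm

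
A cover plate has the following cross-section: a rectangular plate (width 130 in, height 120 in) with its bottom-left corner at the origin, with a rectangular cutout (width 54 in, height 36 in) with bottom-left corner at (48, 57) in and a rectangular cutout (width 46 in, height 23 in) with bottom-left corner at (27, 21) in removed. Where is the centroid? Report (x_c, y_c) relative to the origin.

x_c = 64.72 in, y_c = 59.99 in

Part | A | x̄ᵢ | ȳᵢ | A·x̄ᵢ | A·ȳᵢ
plate | 15600.00 | 65.00 | 60.00 | 1014000.00 | 936000.00
hole 1 | -1944.00 | 75.00 | 75.00 | -145800.00 | -145800.00
hole 2 | -1058.00 | 50.00 | 32.50 | -52900.00 | -34385.00
Σ | 12598.00 |  |  | 815300.00 | 755815.00
x_c = 815300.00 / 12598.00 = 64.72 in
y_c = 755815.00 / 12598.00 = 59.99 in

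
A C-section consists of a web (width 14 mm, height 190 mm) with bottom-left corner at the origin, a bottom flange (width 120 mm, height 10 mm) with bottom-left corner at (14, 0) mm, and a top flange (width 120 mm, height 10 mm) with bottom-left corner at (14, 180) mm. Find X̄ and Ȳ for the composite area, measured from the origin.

X̄ = 38.78 mm, Ȳ = 95.00 mm

web: A = 14 × 190 = 2660.00, centroid at (7.00, 95.00).
bottom flange: A = 120 × 10 = 1200.00, centroid at (74.00, 5.00).
top flange: A = 120 × 10 = 1200.00, centroid at (74.00, 185.00).
ΣA = 5060.00 mm²
ΣAX̄ = (2660.00)(7.00) + (1200.00)(74.00) + (1200.00)(74.00) = 196220.00 mm³
ΣAȲ = (2660.00)(95.00) + (1200.00)(5.00) + (1200.00)(185.00) = 480700.00 mm³
X̄ = 196220.00 / 5060.00 = 38.78 mm
Ȳ = 480700.00 / 5060.00 = 95.00 mm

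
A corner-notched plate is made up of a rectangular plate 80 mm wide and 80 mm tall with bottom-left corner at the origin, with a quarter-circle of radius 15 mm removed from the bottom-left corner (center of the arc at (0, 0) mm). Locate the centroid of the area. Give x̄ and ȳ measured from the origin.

plate: A = 80 × 80 = 6400.00, centroid at (40.00, 40.00).
removed quarter-circle: A = −¼π·15² = -176.71, centroid at (6.37, 6.37).
ΣA = 6223.29 mm², ΣAx̄ = 254875.00 mm³, ΣAȳ = 254875.00 mm³.
x̄ = 254875.00/6223.29 = 40.96 mm; ȳ = 254875.00/6223.29 = 40.96 mm.

x̄ = 40.96 mm, ȳ = 40.96 mm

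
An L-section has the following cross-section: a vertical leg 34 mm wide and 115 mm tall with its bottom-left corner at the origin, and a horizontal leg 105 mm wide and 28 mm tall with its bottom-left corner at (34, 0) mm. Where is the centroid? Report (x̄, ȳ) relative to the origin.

x̄ = 46.83 mm, ȳ = 38.83 mm

Part | A | x̄ᵢ | ȳᵢ | A·x̄ᵢ | A·ȳᵢ
vertical leg | 3910.00 | 17.00 | 57.50 | 66470.00 | 224825.00
horizontal leg | 2940.00 | 86.50 | 14.00 | 254310.00 | 41160.00
Σ | 6850.00 |  |  | 320780.00 | 265985.00
x̄ = 320780.00 / 6850.00 = 46.83 mm
ȳ = 265985.00 / 6850.00 = 38.83 mm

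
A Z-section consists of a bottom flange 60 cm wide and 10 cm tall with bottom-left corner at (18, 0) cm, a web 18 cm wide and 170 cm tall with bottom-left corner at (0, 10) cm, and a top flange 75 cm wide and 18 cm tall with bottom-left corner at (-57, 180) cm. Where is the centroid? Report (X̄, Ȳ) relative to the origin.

X̄ = 5.99 cm, Ȳ = 109.55 cm

bottom flange: A = 60 × 10 = 600.00, centroid at (48.00, 5.00).
web: A = 18 × 170 = 3060.00, centroid at (9.00, 95.00).
top flange: A = 75 × 18 = 1350.00, centroid at (-19.50, 189.00).
ΣA = 5010.00 cm², ΣAX̄ = 30015.00 cm³, ΣAȲ = 548850.00 cm³.
X̄ = 30015.00/5010.00 = 5.99 cm; Ȳ = 548850.00/5010.00 = 109.55 cm.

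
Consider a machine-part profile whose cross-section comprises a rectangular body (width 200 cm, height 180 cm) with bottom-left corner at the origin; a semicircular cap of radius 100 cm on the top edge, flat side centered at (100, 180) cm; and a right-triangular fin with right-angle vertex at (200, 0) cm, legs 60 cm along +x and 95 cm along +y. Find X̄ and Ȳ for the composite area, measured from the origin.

X̄ = 106.27 cm, Ȳ = 125.08 cm

rectangular body: A = 200 × 180 = 36000.00, centroid at (100.00, 90.00).
semicircular top: A = ½π·100² = 15707.96, centroid at (100.00, 222.44).
triangular fin: A = ½·60·95 = 2850.00, centroid at (220.00, 31.67).
ΣA = 54557.96 cm², ΣAX̄ = 5797796.33 cm³, ΣAȲ = 6824350.05 cm³.
X̄ = 5797796.33/54557.96 = 106.27 cm; Ȳ = 6824350.05/54557.96 = 125.08 cm.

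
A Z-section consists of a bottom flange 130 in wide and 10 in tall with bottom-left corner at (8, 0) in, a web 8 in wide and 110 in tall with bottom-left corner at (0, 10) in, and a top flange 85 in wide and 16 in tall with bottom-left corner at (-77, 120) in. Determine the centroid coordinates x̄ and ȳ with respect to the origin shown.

bottom flange: A = 130 × 10 = 1300.00, centroid at (73.00, 5.00).
web: A = 8 × 110 = 880.00, centroid at (4.00, 65.00).
top flange: A = 85 × 16 = 1360.00, centroid at (-34.50, 128.00).
ΣA = 3540.00 in²
ΣAx̄ = (1300.00)(73.00) + (880.00)(4.00) + (1360.00)(-34.50) = 51500.00 in³
ΣAȳ = (1300.00)(5.00) + (880.00)(65.00) + (1360.00)(128.00) = 237780.00 in³
x̄ = 51500.00 / 3540.00 = 14.55 in
ȳ = 237780.00 / 3540.00 = 67.17 in

x̄ = 14.55 in, ȳ = 67.17 in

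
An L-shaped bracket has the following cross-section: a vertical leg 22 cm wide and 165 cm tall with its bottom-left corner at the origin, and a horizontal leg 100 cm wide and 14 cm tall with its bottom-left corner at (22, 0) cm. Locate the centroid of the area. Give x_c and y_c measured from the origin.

vertical leg: A = 22 × 165 = 3630.00, centroid at (11.00, 82.50).
horizontal leg: A = 100 × 14 = 1400.00, centroid at (72.00, 7.00).
ΣA = 5030.00 cm²
ΣAx_c = (3630.00)(11.00) + (1400.00)(72.00) = 140730.00 cm³
ΣAy_c = (3630.00)(82.50) + (1400.00)(7.00) = 309275.00 cm³
x_c = 140730.00 / 5030.00 = 27.98 cm
y_c = 309275.00 / 5030.00 = 61.49 cm

x_c = 27.98 cm, y_c = 61.49 cm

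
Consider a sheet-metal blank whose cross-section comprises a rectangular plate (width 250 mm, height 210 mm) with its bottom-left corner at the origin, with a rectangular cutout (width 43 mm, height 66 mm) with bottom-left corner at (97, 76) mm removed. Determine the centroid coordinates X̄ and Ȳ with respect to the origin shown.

plate: A = 250 × 210 = 52500.00, centroid at (125.00, 105.00).
hole: A = −(43 × 66) = -2838.00, centroid at (118.50, 109.00).
ΣA = 49662.00 mm², ΣAX̄ = 6226197.00 mm³, ΣAȲ = 5203158.00 mm³.
X̄ = 6226197.00/49662.00 = 125.37 mm; Ȳ = 5203158.00/49662.00 = 104.77 mm.

X̄ = 125.37 mm, Ȳ = 104.77 mm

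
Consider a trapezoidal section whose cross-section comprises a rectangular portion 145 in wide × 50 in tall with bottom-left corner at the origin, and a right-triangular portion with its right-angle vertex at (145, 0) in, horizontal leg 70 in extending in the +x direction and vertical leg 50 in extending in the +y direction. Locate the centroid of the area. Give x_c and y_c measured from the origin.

rectangular portion: A = 145 × 50 = 7250.00, centroid at (72.50, 25.00).
triangular portion: A = ½·70·50 = 1750.00, centroid at (168.33, 16.67).
ΣA = 9000.00 in², ΣAx_c = 820208.33 in³, ΣAy_c = 210416.67 in³.
x_c = 820208.33/9000.00 = 91.13 in; y_c = 210416.67/9000.00 = 23.38 in.

x_c = 91.13 in, y_c = 23.38 in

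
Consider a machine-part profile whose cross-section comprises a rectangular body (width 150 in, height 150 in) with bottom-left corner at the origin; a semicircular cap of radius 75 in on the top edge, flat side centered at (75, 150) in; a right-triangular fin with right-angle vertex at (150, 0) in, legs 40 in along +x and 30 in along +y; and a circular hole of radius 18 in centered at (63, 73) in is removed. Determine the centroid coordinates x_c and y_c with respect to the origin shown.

rectangular body: A = 150 × 150 = 22500.00, centroid at (75.00, 75.00).
semicircular top: A = ½π·75² = 8835.73, centroid at (75.00, 181.83).
triangular fin: A = ½·40·30 = 600.00, centroid at (163.33, 10.00).
hole: A = −π·18² = -1017.88, centroid at (63.00, 73.00).
ΣA = 30917.85 in², ΣAx_c = 2384053.51 in³, ΣAy_c = 3225804.45 in³.
x_c = 2384053.51/30917.85 = 77.11 in; y_c = 3225804.45/30917.85 = 104.33 in.

x_c = 77.11 in, y_c = 104.33 in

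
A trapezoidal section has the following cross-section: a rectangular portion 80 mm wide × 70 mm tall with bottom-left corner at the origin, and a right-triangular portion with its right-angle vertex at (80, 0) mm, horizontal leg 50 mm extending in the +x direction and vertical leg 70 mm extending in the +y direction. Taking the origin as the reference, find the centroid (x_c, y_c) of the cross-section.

x_c = 53.49 mm, y_c = 32.22 mm

rectangular portion: A = 80 × 70 = 5600.00, centroid at (40.00, 35.00).
triangular portion: A = ½·50·70 = 1750.00, centroid at (96.67, 23.33).
ΣA = 7350.00 mm²
ΣAx_c = (5600.00)(40.00) + (1750.00)(96.67) = 393166.67 mm³
ΣAy_c = (5600.00)(35.00) + (1750.00)(23.33) = 236833.33 mm³
x_c = 393166.67 / 7350.00 = 53.49 mm
y_c = 236833.33 / 7350.00 = 32.22 mm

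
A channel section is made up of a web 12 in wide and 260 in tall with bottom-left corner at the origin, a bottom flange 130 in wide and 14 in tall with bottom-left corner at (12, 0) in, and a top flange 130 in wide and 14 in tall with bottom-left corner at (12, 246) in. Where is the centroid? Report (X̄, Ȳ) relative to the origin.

Part | A | x̄ᵢ | ȳᵢ | A·x̄ᵢ | A·ȳᵢ
web | 3120.00 | 6.00 | 130.00 | 18720.00 | 405600.00
bottom flange | 1820.00 | 77.00 | 7.00 | 140140.00 | 12740.00
top flange | 1820.00 | 77.00 | 253.00 | 140140.00 | 460460.00
Σ | 6760.00 |  |  | 299000.00 | 878800.00
X̄ = 299000.00 / 6760.00 = 44.23 in
Ȳ = 878800.00 / 6760.00 = 130.00 in

X̄ = 44.23 in, Ȳ = 130.00 in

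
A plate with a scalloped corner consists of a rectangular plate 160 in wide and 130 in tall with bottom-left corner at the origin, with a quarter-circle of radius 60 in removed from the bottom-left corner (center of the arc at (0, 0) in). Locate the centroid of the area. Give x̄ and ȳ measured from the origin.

plate: A = 160 × 130 = 20800.00, centroid at (80.00, 65.00).
removed quarter-circle: A = −¼π·60² = -2827.43, centroid at (25.46, 25.46).
ΣA = 17972.57 in², ΣAx̄ = 1592000.00 in³, ΣAȳ = 1280000.00 in³.
x̄ = 1592000.00/17972.57 = 88.58 in; ȳ = 1280000.00/17972.57 = 71.22 in.

x̄ = 88.58 in, ȳ = 71.22 in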